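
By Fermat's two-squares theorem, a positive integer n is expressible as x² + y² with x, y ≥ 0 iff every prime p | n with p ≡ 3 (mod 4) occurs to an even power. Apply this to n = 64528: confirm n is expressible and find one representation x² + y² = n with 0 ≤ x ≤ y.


Step 1: Factor n = 64528 = 2^4 · 37 · 109.
Step 2: Check the mod-4 condition on each prime factor: 2 = 2 (special); 37 ≡ 1 (mod 4), exponent 1; 109 ≡ 1 (mod 4), exponent 1.
All primes ≡ 3 (mod 4) appear to even exponent (or don't appear), so by the two-squares theorem n IS expressible as a sum of two squares.
Step 3: Build a representation. Group n = k² · m with k = 4 and m = 37 · 109 = 4033 (a product of primes ≡ 1 (mod 4)); a representation of m scales to one of n via (k·x)² + (k·y)² = k²(x² + y²). Each prime p ≡ 1 (mod 4) is itself a sum of two squares; find a² by testing p − a² for a perfect square:
  37: 37 − 1² = 36 = 6² ⇒ 37 = 1² + 6².
  109: 109 − 1² = 108, 109 − 2² = 105, 109 − 3² = 100 = 10² ⇒ 109 = 3² + 10².
  Combine using the Brahmagupta–Fibonacci identity (a² + b²)(c² + d²) = (ac − bd)² + (ad + bc)² = (ac + bd)² + (ad − bc)²:
  37 · 109 = 4033: from (1² + 6²)(3² + 10²), take (1·3 − 6·10, 1·10 + 6·3) = (3 − 60, 10 + 18) = (-57, 28); dropping signs (only squares matter) gives (57, 28); check 57² + 28² = 3249 + 784 = 4033 ✓.
  Scale by k = 4: (4·57, 4·28) = (228, 112).
Step 4: Order so x ≤ y and verify: 112² + 228² = 12544 + 51984 = 64528 = n. ✓

n = 64528 = 112² + 228² (one valid representation with x ≤ y).


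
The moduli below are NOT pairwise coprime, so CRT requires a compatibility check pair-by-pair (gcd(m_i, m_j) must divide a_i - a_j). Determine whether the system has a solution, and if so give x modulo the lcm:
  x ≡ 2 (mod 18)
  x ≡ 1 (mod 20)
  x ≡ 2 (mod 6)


Moduli 18, 20, 6 are not pairwise coprime, so CRT works modulo lcm(m_i) when all pairwise compatibility conditions hold.
Pairwise compatibility: gcd(m_i, m_j) must divide a_i - a_j for every pair.
Merge one congruence at a time:
  Start: x ≡ 2 (mod 18).
  Combine with x ≡ 1 (mod 20): gcd(18, 20) = 2, and 1 - 2 = -1 is NOT divisible by 2.
    ⇒ system is inconsistent (no integer solution).

No solution (the system is inconsistent).


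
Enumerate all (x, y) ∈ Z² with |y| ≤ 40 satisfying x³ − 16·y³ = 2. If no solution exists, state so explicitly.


The equation is x³ - 16y³ = 2. For fixed y, x³ = 16·y³ + 2, so a solution requires the RHS to be a perfect cube.
Strategy: iterate y from -40 to 40, compute RHS = 16·y³ + 2, and check whether it is a (positive or negative) perfect cube.
Check small values of y:
  y = 0: RHS = 2 is not a perfect cube.
  y = 1: RHS = 18 is not a perfect cube.
  y = -1: RHS = -14 is not a perfect cube.
  y = 2: RHS = 130 is not a perfect cube.
  y = -2: RHS = -126 is not a perfect cube.
  y = 3: RHS = 434 is not a perfect cube.
  y = -3: RHS = -430 is not a perfect cube.
Continuing the search up to |y| = 40 finds no solutions either.
No (x, y) in the scanned range satisfies the equation.

No integer solutions with |y| ≤ 40.


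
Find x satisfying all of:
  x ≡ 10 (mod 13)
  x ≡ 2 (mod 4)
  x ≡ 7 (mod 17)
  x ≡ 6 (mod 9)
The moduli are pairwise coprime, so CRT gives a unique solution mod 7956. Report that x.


Product of moduli M = 13 · 4 · 17 · 9 = 7956.
Merge one congruence at a time:
  Start: x ≡ 10 (mod 13).
  Combine with x ≡ 2 (mod 4); new modulus lcm = 52.
    Write x = 10 + 13·t and substitute into x ≡ 2 (mod 4): 13·t ≡ 2 − 10 = -8 (mod 4).
    Reduce coefficients mod 4: 1·t ≡ 0 (mod 4).
    So t ≡ 0 (mod 4).
    Then x = 10 + 13·0 = 10, valid modulo lcm(13, 4) = 52: x ≡ 10 (mod 52).
  Combine with x ≡ 7 (mod 17); new modulus lcm = 884.
    Write x = 10 + 52·t and substitute into x ≡ 7 (mod 17): 52·t ≡ 7 − 10 = -3 (mod 17).
    Reduce coefficients mod 17: 1·t ≡ 14 (mod 17).
    So t ≡ 14 (mod 17).
    Then x = 10 + 52·14 = 738, valid modulo lcm(52, 17) = 884: x ≡ 738 (mod 884).
  Combine with x ≡ 6 (mod 9); new modulus lcm = 7956.
    Write x = 738 + 884·t and substitute into x ≡ 6 (mod 9): 884·t ≡ 6 − 738 = -732 (mod 9).
    Reduce coefficients mod 9: 2·t ≡ 6 (mod 9).
    The inverse of 2 mod 9 is 5 (since 2·5 = 10 = 1·9 + 1), so t ≡ 5·6 = 30 ≡ 3 (mod 9).
    Then x = 738 + 884·3 = 3390, valid modulo lcm(884, 9) = 7956: x ≡ 3390 (mod 7956).
Verify against each original: 3390 mod 13 = 10, 3390 mod 4 = 2, 3390 mod 17 = 7, 3390 mod 9 = 6.

x ≡ 3390 (mod 7956).


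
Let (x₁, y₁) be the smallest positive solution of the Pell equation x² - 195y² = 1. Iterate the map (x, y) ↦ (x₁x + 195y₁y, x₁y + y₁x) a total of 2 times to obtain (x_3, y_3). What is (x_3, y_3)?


Step 1: Find the fundamental solution (x₁, y₁) of x² - 195y² = 1.
  Expand √195 as a continued fraction. a₀ = ⌊√195⌋ = 13; iterate m_{k+1} = d_k·a_k − m_k, d_{k+1} = (195 − m_{k+1}²)/d_k, a_{k+1} = ⌊(a₀ + m_{k+1})/d_{k+1}⌋ (starting m₀ = 0, d₀ = 1), with convergents p_k = a_k·p_{k-1} + p_{k-2}, q_k = a_k·q_{k-1} + q_{k-2} (p₋₁ = 1, q₋₁ = 0):
  k = 0: a₀ = 13; p₀/q₀ = 13/1; p₀² − 195·q₀² = 169 − 195 = -26.
  k = 1: m = 13, d = 26, a = ⌊(13 + 13)/26⌋ = 1; p/q = (1·13 + 1)/(1·1 + 0) = 14/1; p² − 195·q² = 196 − 195 = 1.
  The first convergent with p² − 195·q² = 1 gives the fundamental solution (x₁, y₁) = (14, 1).
Step 2: Apply the recurrence (x_{n+1}, y_{n+1}) = (x₁x_n + 195y₁y_n, x₁y_n + y₁x_n) repeatedly.
  From (x_1, y_1) = (14, 1): x_2 = 14·14 + 195·1·1 = 391; y_2 = 14·1 + 1·14 = 28.
  From (x_2, y_2) = (391, 28): x_3 = 14·391 + 195·1·28 = 10934; y_3 = 14·28 + 1·391 = 783.
Step 3: Verify x_3² - 195·y_3² = 119552356 - 119552355 = 1 (should be 1). ✓

(x_1, y_1) = (14, 1); (x_3, y_3) = (10934, 783).


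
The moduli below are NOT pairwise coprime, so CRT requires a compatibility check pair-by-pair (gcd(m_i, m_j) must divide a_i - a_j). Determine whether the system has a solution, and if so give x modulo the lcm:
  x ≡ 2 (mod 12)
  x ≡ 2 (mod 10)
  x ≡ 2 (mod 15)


Moduli 12, 10, 15 are not pairwise coprime, so CRT works modulo lcm(m_i) when all pairwise compatibility conditions hold.
Pairwise compatibility: gcd(m_i, m_j) must divide a_i - a_j for every pair.
Merge one congruence at a time:
  Start: x ≡ 2 (mod 12).
  Combine with x ≡ 2 (mod 10): gcd(12, 10) = 2; 2 - 2 = 0, which IS divisible by 2, so compatible.
    Write x = 2 + 12·t and substitute into x ≡ 2 (mod 10): 12·t ≡ 2 − 2 = 0 (mod 10).
    Divide the congruence (and modulus) by g = 2: 6·t ≡ 0 (mod 5).
    Reduce coefficients mod 5: 1·t ≡ 0 (mod 5).
    So t ≡ 0 (mod 5).
    Then x = 2 + 12·0 = 2, valid modulo lcm(12, 10) = 60: x ≡ 2 (mod 60).
  Combine with x ≡ 2 (mod 15): gcd(60, 15) = 15; 2 - 2 = 0, which IS divisible by 15, so compatible.
    Write x = 2 + 60·t and substitute into x ≡ 2 (mod 15): 60·t ≡ 2 − 2 = 0 (mod 15).
    Divide the congruence (and modulus) by g = 15: 4·t ≡ 0 (mod 1).
    Modulo 1 every t works; take t = 0.
    Then x = 2 + 60·0 = 2, valid modulo lcm(60, 15) = 60: x ≡ 2 (mod 60).
Verify: 2 mod 12 = 2, 2 mod 10 = 2, 2 mod 15 = 2.

x ≡ 2 (mod 60).


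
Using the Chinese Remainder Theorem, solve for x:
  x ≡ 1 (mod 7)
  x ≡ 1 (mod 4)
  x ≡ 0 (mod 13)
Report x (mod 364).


Moduli 7, 4, 13 are pairwise coprime; by CRT there is a unique solution modulo M = 7 · 4 · 13 = 364.
Solve pairwise, accumulating the modulus:
  Start with x ≡ 1 (mod 7).
  Combine with x ≡ 1 (mod 4): since gcd(7, 4) = 1, we get a unique residue mod 28.
    Write x = 1 + 7·t and substitute into x ≡ 1 (mod 4): 7·t ≡ 1 − 1 = 0 (mod 4).
    Reduce coefficients mod 4: 3·t ≡ 0 (mod 4).
    The inverse of 3 mod 4 is 3 (since 3·3 = 9 = 2·4 + 1), so t ≡ 3·0 = 0 ≡ 0 (mod 4).
    Then x = 1 + 7·0 = 1, valid modulo lcm(7, 4) = 28: x ≡ 1 (mod 28).
  Combine with x ≡ 0 (mod 13): since gcd(28, 13) = 1, we get a unique residue mod 364.
    Write x = 1 + 28·t and substitute into x ≡ 0 (mod 13): 28·t ≡ 0 − 1 = -1 (mod 13).
    Reduce coefficients mod 13: 2·t ≡ 12 (mod 13).
    The inverse of 2 mod 13 is 7 (since 2·7 = 14 = 1·13 + 1), so t ≡ 7·12 = 84 ≡ 6 (mod 13).
    Then x = 1 + 28·6 = 169, valid modulo lcm(28, 13) = 364: x ≡ 169 (mod 364).
Verify: 169 mod 7 = 1 ✓, 169 mod 4 = 1 ✓, 169 mod 13 = 0 ✓.

x ≡ 169 (mod 364).


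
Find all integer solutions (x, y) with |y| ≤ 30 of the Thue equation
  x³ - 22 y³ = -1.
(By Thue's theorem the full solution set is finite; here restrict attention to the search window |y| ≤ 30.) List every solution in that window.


The equation is x³ - 22y³ = -1. For fixed y, x³ = 22·y³ − 1, so a solution requires the RHS to be a perfect cube.
Strategy: iterate y from -30 to 30, compute RHS = 22·y³ − 1, and check whether it is a (positive or negative) perfect cube.
Check small values of y:
  y = 0: RHS = -1 = (-1)³ ⇒ x = -1 works.
  y = 1: RHS = 21 is not a perfect cube.
  y = -1: RHS = -23 is not a perfect cube.
  y = 2: RHS = 175 is not a perfect cube.
  y = -2: RHS = -177 is not a perfect cube.
  y = 3: RHS = 593 is not a perfect cube.
  y = -3: RHS = -595 is not a perfect cube.
Continuing the search up to |y| = 30 finds no further solutions beyond those listed.
Collected solutions: (-1, 0).

Solutions (with |y| ≤ 30): (-1, 0).


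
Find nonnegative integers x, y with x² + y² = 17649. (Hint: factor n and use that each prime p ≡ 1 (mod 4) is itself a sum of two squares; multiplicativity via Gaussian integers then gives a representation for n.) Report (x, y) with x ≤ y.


Step 1: Factor n = 17649 = 3^2 · 37 · 53.
Step 2: Check the mod-4 condition on each prime factor: 3 ≡ 3 (mod 4), exponent 2 (must be even); 37 ≡ 1 (mod 4), exponent 1; 53 ≡ 1 (mod 4), exponent 1.
All primes ≡ 3 (mod 4) appear to even exponent (or don't appear), so by the two-squares theorem n IS expressible as a sum of two squares.
Step 3: Build a representation. Group n = k² · m with k = 3 and m = 37 · 53 = 1961 (a product of primes ≡ 1 (mod 4)); a representation of m scales to one of n via (k·x)² + (k·y)² = k²(x² + y²). Each prime p ≡ 1 (mod 4) is itself a sum of two squares; find a² by testing p − a² for a perfect square:
  37: 37 − 1² = 36 = 6² ⇒ 37 = 1² + 6².
  53: 53 − 1² = 52, 53 − 2² = 49 = 7² ⇒ 53 = 2² + 7².
  Combine using the Brahmagupta–Fibonacci identity (a² + b²)(c² + d²) = (ac − bd)² + (ad + bc)² = (ac + bd)² + (ad − bc)²:
  37 · 53 = 1961: from (1² + 6²)(2² + 7²), take (1·2 − 6·7, 1·7 + 6·2) = (2 − 42, 7 + 12) = (-40, 19); dropping signs (only squares matter) gives (40, 19); check 40² + 19² = 1600 + 361 = 1961 ✓.
  Scale by k = 3: (3·40, 3·19) = (120, 57).
Step 4: Order so x ≤ y and verify: 57² + 120² = 3249 + 14400 = 17649 = n. ✓

n = 17649 = 57² + 120² (one valid representation with x ≤ y).


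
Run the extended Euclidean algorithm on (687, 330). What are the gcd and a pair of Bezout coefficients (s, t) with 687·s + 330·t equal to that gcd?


Euclidean algorithm on (687, 330) — divide until remainder is 0:
  687 = 2 · 330 + 27
  330 = 12 · 27 + 6
  27 = 4 · 6 + 3
  6 = 2 · 3 + 0
gcd(687, 330) = 3.
Track Bezout coefficients alongside the remainders: start with r₀ = 687 = a·1 + b·0 (s = 1, t = 0) and r₁ = 330 = a·0 + b·1 (s = 0, t = 1); each new remainder r_{k+1} = r_{k-1} − q_k·r_k inherits s_{k+1} = s_{k-1} − q_k·s_k, t_{k+1} = t_{k-1} − q_k·t_k, so r_k = a·s_k + b·t_k at every step:
  q = 2: r = 27, s = 1 − 2·0 = 1, t = 0 − 2·1 = -2  (check: 687·1 + 330·(-2) = 27)
  q = 12: r = 6, s = 0 − 12·1 = -12, t = 1 − 12·(-2) = 25  (check: 687·(-12) + 330·25 = 6)
  q = 4: r = 3, s = 1 − 4·(-12) = 49, t = -2 − 4·25 = -102  (check: 687·49 + 330·(-102) = 3)
The row with r = 3 (the gcd) gives the Bezout coefficients s = 49, t = -102.
Result: 687 · (49) + 330 · (-102) = 3.

gcd(687, 330) = 3; s = 49, t = -102 (check: 687·49 + 330·(-102) = 3).


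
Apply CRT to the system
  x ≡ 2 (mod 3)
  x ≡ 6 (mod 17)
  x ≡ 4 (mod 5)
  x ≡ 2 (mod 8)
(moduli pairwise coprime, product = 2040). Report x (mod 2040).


Product of moduli M = 3 · 17 · 5 · 8 = 2040.
Merge one congruence at a time:
  Start: x ≡ 2 (mod 3).
  Combine with x ≡ 6 (mod 17); new modulus lcm = 51.
    Write x = 2 + 3·t and substitute into x ≡ 6 (mod 17): 3·t ≡ 6 − 2 = 4 (mod 17).
    The inverse of 3 mod 17 is 6 (since 3·6 = 18 = 1·17 + 1), so t ≡ 6·4 = 24 ≡ 7 (mod 17).
    Then x = 2 + 3·7 = 23, valid modulo lcm(3, 17) = 51: x ≡ 23 (mod 51).
  Combine with x ≡ 4 (mod 5); new modulus lcm = 255.
    Write x = 23 + 51·t and substitute into x ≡ 4 (mod 5): 51·t ≡ 4 − 23 = -19 (mod 5).
    Reduce coefficients mod 5: 1·t ≡ 1 (mod 5).
    So t ≡ 1 (mod 5).
    Then x = 23 + 51·1 = 74, valid modulo lcm(51, 5) = 255: x ≡ 74 (mod 255).
  Combine with x ≡ 2 (mod 8); new modulus lcm = 2040.
    Write x = 74 + 255·t and substitute into x ≡ 2 (mod 8): 255·t ≡ 2 − 74 = -72 (mod 8).
    Reduce coefficients mod 8: 7·t ≡ 0 (mod 8).
    The inverse of 7 mod 8 is 7 (since 7·7 = 49 = 6·8 + 1), so t ≡ 7·0 = 0 ≡ 0 (mod 8).
    Then x = 74 + 255·0 = 74, valid modulo lcm(255, 8) = 2040: x ≡ 74 (mod 2040).
Verify against each original: 74 mod 3 = 2, 74 mod 17 = 6, 74 mod 5 = 4, 74 mod 8 = 2.

x ≡ 74 (mod 2040).


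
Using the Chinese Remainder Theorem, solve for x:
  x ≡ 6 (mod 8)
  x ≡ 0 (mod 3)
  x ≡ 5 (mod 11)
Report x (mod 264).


Moduli 8, 3, 11 are pairwise coprime; by CRT there is a unique solution modulo M = 8 · 3 · 11 = 264.
Solve pairwise, accumulating the modulus:
  Start with x ≡ 6 (mod 8).
  Combine with x ≡ 0 (mod 3): since gcd(8, 3) = 1, we get a unique residue mod 24.
    Write x = 6 + 8·t and substitute into x ≡ 0 (mod 3): 8·t ≡ 0 − 6 = -6 (mod 3).
    Reduce coefficients mod 3: 2·t ≡ 0 (mod 3).
    The inverse of 2 mod 3 is 2 (since 2·2 = 4 = 1·3 + 1), so t ≡ 2·0 = 0 ≡ 0 (mod 3).
    Then x = 6 + 8·0 = 6, valid modulo lcm(8, 3) = 24: x ≡ 6 (mod 24).
  Combine with x ≡ 5 (mod 11): since gcd(24, 11) = 1, we get a unique residue mod 264.
    Write x = 6 + 24·t and substitute into x ≡ 5 (mod 11): 24·t ≡ 5 − 6 = -1 (mod 11).
    Reduce coefficients mod 11: 2·t ≡ 10 (mod 11).
    The inverse of 2 mod 11 is 6 (since 2·6 = 12 = 1·11 + 1), so t ≡ 6·10 = 60 ≡ 5 (mod 11).
    Then x = 6 + 24·5 = 126, valid modulo lcm(24, 11) = 264: x ≡ 126 (mod 264).
Verify: 126 mod 8 = 6 ✓, 126 mod 3 = 0 ✓, 126 mod 11 = 5 ✓.

x ≡ 126 (mod 264).


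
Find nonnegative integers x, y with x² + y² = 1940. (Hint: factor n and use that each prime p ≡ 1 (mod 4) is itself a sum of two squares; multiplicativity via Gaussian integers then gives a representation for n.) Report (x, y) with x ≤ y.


Step 1: Factor n = 1940 = 2^2 · 5 · 97.
Step 2: Check the mod-4 condition on each prime factor: 2 = 2 (special); 5 ≡ 1 (mod 4), exponent 1; 97 ≡ 1 (mod 4), exponent 1.
All primes ≡ 3 (mod 4) appear to even exponent (or don't appear), so by the two-squares theorem n IS expressible as a sum of two squares.
Step 3: Build a representation. Group n = k² · m with k = 2 and m = 5 · 97 = 485 (a product of primes ≡ 1 (mod 4)); a representation of m scales to one of n via (k·x)² + (k·y)² = k²(x² + y²). Each prime p ≡ 1 (mod 4) is itself a sum of two squares; find a² by testing p − a² for a perfect square:
  5: 5 − 1² = 4 = 2² ⇒ 5 = 1² + 2².
  97: 97 − 1² = 96, 97 − 2² = 93, 97 − 3² = 88, 97 − 4² = 81 = 9² ⇒ 97 = 4² + 9².
  Combine using the Brahmagupta–Fibonacci identity (a² + b²)(c² + d²) = (ac − bd)² + (ad + bc)² = (ac + bd)² + (ad − bc)²:
  5 · 97 = 485: from (1² + 2²)(4² + 9²), take (1·4 − 2·9, 1·9 + 2·4) = (4 − 18, 9 + 8) = (-14, 17); dropping signs (only squares matter) gives (14, 17); check 14² + 17² = 196 + 289 = 485 ✓.
  Scale by k = 2: (2·14, 2·17) = (28, 34).
Step 4: Order so x ≤ y and verify: 28² + 34² = 784 + 1156 = 1940 = n. ✓

n = 1940 = 28² + 34² (one valid representation with x ≤ y).


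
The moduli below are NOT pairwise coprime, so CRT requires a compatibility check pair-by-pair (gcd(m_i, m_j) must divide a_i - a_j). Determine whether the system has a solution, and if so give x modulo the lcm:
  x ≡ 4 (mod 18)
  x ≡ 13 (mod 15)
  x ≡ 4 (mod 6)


Moduli 18, 15, 6 are not pairwise coprime, so CRT works modulo lcm(m_i) when all pairwise compatibility conditions hold.
Pairwise compatibility: gcd(m_i, m_j) must divide a_i - a_j for every pair.
Merge one congruence at a time:
  Start: x ≡ 4 (mod 18).
  Combine with x ≡ 13 (mod 15): gcd(18, 15) = 3; 13 - 4 = 9, which IS divisible by 3, so compatible.
    Write x = 4 + 18·t and substitute into x ≡ 13 (mod 15): 18·t ≡ 13 − 4 = 9 (mod 15).
    Divide the congruence (and modulus) by g = 3: 6·t ≡ 3 (mod 5).
    Reduce coefficients mod 5: 1·t ≡ 3 (mod 5).
    So t ≡ 3 (mod 5).
    Then x = 4 + 18·3 = 58, valid modulo lcm(18, 15) = 90: x ≡ 58 (mod 90).
  Combine with x ≡ 4 (mod 6): gcd(90, 6) = 6; 4 - 58 = -54, which IS divisible by 6, so compatible.
    Write x = 58 + 90·t and substitute into x ≡ 4 (mod 6): 90·t ≡ 4 − 58 = -54 (mod 6).
    Divide the congruence (and modulus) by g = 6: 15·t ≡ -9 (mod 1).
    Modulo 1 every t works; take t = 0.
    Then x = 58 + 90·0 = 58, valid modulo lcm(90, 6) = 90: x ≡ 58 (mod 90).
Verify: 58 mod 18 = 4, 58 mod 15 = 13, 58 mod 6 = 4.

x ≡ 58 (mod 90).


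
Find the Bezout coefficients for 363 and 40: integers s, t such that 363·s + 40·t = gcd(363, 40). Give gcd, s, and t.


Euclidean algorithm on (363, 40) — divide until remainder is 0:
  363 = 9 · 40 + 3
  40 = 13 · 3 + 1
  3 = 3 · 1 + 0
gcd(363, 40) = 1.
Track Bezout coefficients alongside the remainders: start with r₀ = 363 = a·1 + b·0 (s = 1, t = 0) and r₁ = 40 = a·0 + b·1 (s = 0, t = 1); each new remainder r_{k+1} = r_{k-1} − q_k·r_k inherits s_{k+1} = s_{k-1} − q_k·s_k, t_{k+1} = t_{k-1} − q_k·t_k, so r_k = a·s_k + b·t_k at every step:
  q = 9: r = 3, s = 1 − 9·0 = 1, t = 0 − 9·1 = -9  (check: 363·1 + 40·(-9) = 3)
  q = 13: r = 1, s = 0 − 13·1 = -13, t = 1 − 13·(-9) = 118  (check: 363·(-13) + 40·118 = 1)
The row with r = 1 (the gcd) gives the Bezout coefficients s = -13, t = 118.
Result: 363 · (-13) + 40 · (118) = 1.

gcd(363, 40) = 1; s = -13, t = 118 (check: 363·(-13) + 40·118 = 1).


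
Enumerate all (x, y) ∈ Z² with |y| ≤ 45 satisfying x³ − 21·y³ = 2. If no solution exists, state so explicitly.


The equation is x³ - 21y³ = 2. For fixed y, x³ = 21·y³ + 2, so a solution requires the RHS to be a perfect cube.
Strategy: iterate y from -45 to 45, compute RHS = 21·y³ + 2, and check whether it is a (positive or negative) perfect cube.
Check small values of y:
  y = 0: RHS = 2 is not a perfect cube.
  y = 1: RHS = 23 is not a perfect cube.
  y = -1: RHS = -19 is not a perfect cube.
  y = 2: RHS = 170 is not a perfect cube.
  y = -2: RHS = -166 is not a perfect cube.
  y = 3: RHS = 569 is not a perfect cube.
  y = -3: RHS = -565 is not a perfect cube.
Continuing the search up to |y| = 45 finds no solutions either.
No (x, y) in the scanned range satisfies the equation.

No integer solutions with |y| ≤ 45.


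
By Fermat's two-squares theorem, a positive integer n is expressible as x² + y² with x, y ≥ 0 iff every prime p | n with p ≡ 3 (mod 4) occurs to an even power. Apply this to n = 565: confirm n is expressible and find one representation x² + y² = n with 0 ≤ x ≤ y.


Step 1: Factor n = 565 = 5 · 113.
Step 2: Check the mod-4 condition on each prime factor: 5 ≡ 1 (mod 4), exponent 1; 113 ≡ 1 (mod 4), exponent 1.
All primes ≡ 3 (mod 4) appear to even exponent (or don't appear), so by the two-squares theorem n IS expressible as a sum of two squares.
Step 3: Build a representation. Here n = 5 · 113 is a product of primes ≡ 1 (mod 4). Each prime p ≡ 1 (mod 4) is itself a sum of two squares; find a² by testing p − a² for a perfect square:
  5: 5 − 1² = 4 = 2² ⇒ 5 = 1² + 2².
  113: 113 − 1² = 112, 113 − 2² = 109, 113 − 3² = 104, 113 − 4² = 97, 113 − 5² = 88, 113 − 6² = 77, 113 − 7² = 64 = 8² ⇒ 113 = 7² + 8².
  Combine using the Brahmagupta–Fibonacci identity (a² + b²)(c² + d²) = (ac − bd)² + (ad + bc)² = (ac + bd)² + (ad − bc)²:
  5 · 113 = 565: from (1² + 2²)(7² + 8²), take (1·7 − 2·8, 1·8 + 2·7) = (7 − 16, 8 + 14) = (-9, 22); dropping signs (only squares matter) gives (9, 22); check 9² + 22² = 81 + 484 = 565 ✓.
Step 4: Order so x ≤ y and verify: 9² + 22² = 81 + 484 = 565 = n. ✓

n = 565 = 9² + 22² (one valid representation with x ≤ y).


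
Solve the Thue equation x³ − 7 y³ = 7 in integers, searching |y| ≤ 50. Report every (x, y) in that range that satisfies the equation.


The equation is x³ - 7y³ = 7. For fixed y, x³ = 7·y³ + 7, so a solution requires the RHS to be a perfect cube.
Strategy: iterate y from -50 to 50, compute RHS = 7·y³ + 7, and check whether it is a (positive or negative) perfect cube.
Check small values of y:
  y = 0: RHS = 7 is not a perfect cube.
  y = 1: RHS = 14 is not a perfect cube.
  y = -1: RHS = 0 = (0)³ ⇒ x = 0 works.
  y = 2: RHS = 63 is not a perfect cube.
  y = -2: RHS = -49 is not a perfect cube.
  y = 3: RHS = 196 is not a perfect cube.
  y = -3: RHS = -182 is not a perfect cube.
Continuing the search up to |y| = 50 finds no further solutions beyond those listed.
Collected solutions: (0, -1).

Solutions (with |y| ≤ 50): (0, -1).


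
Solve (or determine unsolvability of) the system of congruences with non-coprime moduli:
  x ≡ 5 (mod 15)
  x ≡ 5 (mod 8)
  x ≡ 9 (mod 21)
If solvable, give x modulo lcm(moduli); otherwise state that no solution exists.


Moduli 15, 8, 21 are not pairwise coprime, so CRT works modulo lcm(m_i) when all pairwise compatibility conditions hold.
Pairwise compatibility: gcd(m_i, m_j) must divide a_i - a_j for every pair.
Merge one congruence at a time:
  Start: x ≡ 5 (mod 15).
  Combine with x ≡ 5 (mod 8): gcd(15, 8) = 1; 5 - 5 = 0, which IS divisible by 1, so compatible.
    Write x = 5 + 15·t and substitute into x ≡ 5 (mod 8): 15·t ≡ 5 − 5 = 0 (mod 8).
    Reduce coefficients mod 8: 7·t ≡ 0 (mod 8).
    The inverse of 7 mod 8 is 7 (since 7·7 = 49 = 6·8 + 1), so t ≡ 7·0 = 0 ≡ 0 (mod 8).
    Then x = 5 + 15·0 = 5, valid modulo lcm(15, 8) = 120: x ≡ 5 (mod 120).
  Combine with x ≡ 9 (mod 21): gcd(120, 21) = 3, and 9 - 5 = 4 is NOT divisible by 3.
    ⇒ system is inconsistent (no integer solution).

No solution (the system is inconsistent).


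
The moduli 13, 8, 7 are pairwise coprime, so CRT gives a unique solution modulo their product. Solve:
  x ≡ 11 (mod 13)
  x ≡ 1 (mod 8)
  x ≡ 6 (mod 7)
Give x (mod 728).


Moduli 13, 8, 7 are pairwise coprime; by CRT there is a unique solution modulo M = 13 · 8 · 7 = 728.
Solve pairwise, accumulating the modulus:
  Start with x ≡ 11 (mod 13).
  Combine with x ≡ 1 (mod 8): since gcd(13, 8) = 1, we get a unique residue mod 104.
    Write x = 11 + 13·t and substitute into x ≡ 1 (mod 8): 13·t ≡ 1 − 11 = -10 (mod 8).
    Reduce coefficients mod 8: 5·t ≡ 6 (mod 8).
    The inverse of 5 mod 8 is 5 (since 5·5 = 25 = 3·8 + 1), so t ≡ 5·6 = 30 ≡ 6 (mod 8).
    Then x = 11 + 13·6 = 89, valid modulo lcm(13, 8) = 104: x ≡ 89 (mod 104).
  Combine with x ≡ 6 (mod 7): since gcd(104, 7) = 1, we get a unique residue mod 728.
    Write x = 89 + 104·t and substitute into x ≡ 6 (mod 7): 104·t ≡ 6 − 89 = -83 (mod 7).
    Reduce coefficients mod 7: 6·t ≡ 1 (mod 7).
    The inverse of 6 mod 7 is 6 (since 6·6 = 36 = 5·7 + 1), so t ≡ 6·1 = 6 ≡ 6 (mod 7).
    Then x = 89 + 104·6 = 713, valid modulo lcm(104, 7) = 728: x ≡ 713 (mod 728).
Verify: 713 mod 13 = 11 ✓, 713 mod 8 = 1 ✓, 713 mod 7 = 6 ✓.

x ≡ 713 (mod 728).


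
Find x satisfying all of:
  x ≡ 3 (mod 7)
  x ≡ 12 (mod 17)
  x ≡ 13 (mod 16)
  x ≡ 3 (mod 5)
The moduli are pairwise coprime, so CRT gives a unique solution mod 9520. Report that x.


Product of moduli M = 7 · 17 · 16 · 5 = 9520.
Merge one congruence at a time:
  Start: x ≡ 3 (mod 7).
  Combine with x ≡ 12 (mod 17); new modulus lcm = 119.
    Write x = 3 + 7·t and substitute into x ≡ 12 (mod 17): 7·t ≡ 12 − 3 = 9 (mod 17).
    The inverse of 7 mod 17 is 5 (since 7·5 = 35 = 2·17 + 1), so t ≡ 5·9 = 45 ≡ 11 (mod 17).
    Then x = 3 + 7·11 = 80, valid modulo lcm(7, 17) = 119: x ≡ 80 (mod 119).
  Combine with x ≡ 13 (mod 16); new modulus lcm = 1904.
    Write x = 80 + 119·t and substitute into x ≡ 13 (mod 16): 119·t ≡ 13 − 80 = -67 (mod 16).
    Reduce coefficients mod 16: 7·t ≡ 13 (mod 16).
    The inverse of 7 mod 16 is 7 (since 7·7 = 49 = 3·16 + 1), so t ≡ 7·13 = 91 ≡ 11 (mod 16).
    Then x = 80 + 119·11 = 1389, valid modulo lcm(119, 16) = 1904: x ≡ 1389 (mod 1904).
  Combine with x ≡ 3 (mod 5); new modulus lcm = 9520.
    Write x = 1389 + 1904·t and substitute into x ≡ 3 (mod 5): 1904·t ≡ 3 − 1389 = -1386 (mod 5).
    Reduce coefficients mod 5: 4·t ≡ 4 (mod 5).
    The inverse of 4 mod 5 is 4 (since 4·4 = 16 = 3·5 + 1), so t ≡ 4·4 = 16 ≡ 1 (mod 5).
    Then x = 1389 + 1904·1 = 3293, valid modulo lcm(1904, 5) = 9520: x ≡ 3293 (mod 9520).
Verify against each original: 3293 mod 7 = 3, 3293 mod 17 = 12, 3293 mod 16 = 13, 3293 mod 5 = 3.

x ≡ 3293 (mod 9520).


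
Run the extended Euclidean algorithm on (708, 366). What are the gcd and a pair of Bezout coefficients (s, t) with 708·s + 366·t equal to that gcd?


Euclidean algorithm on (708, 366) — divide until remainder is 0:
  708 = 1 · 366 + 342
  366 = 1 · 342 + 24
  342 = 14 · 24 + 6
  24 = 4 · 6 + 0
gcd(708, 366) = 6.
Track Bezout coefficients alongside the remainders: start with r₀ = 708 = a·1 + b·0 (s = 1, t = 0) and r₁ = 366 = a·0 + b·1 (s = 0, t = 1); each new remainder r_{k+1} = r_{k-1} − q_k·r_k inherits s_{k+1} = s_{k-1} − q_k·s_k, t_{k+1} = t_{k-1} − q_k·t_k, so r_k = a·s_k + b·t_k at every step:
  q = 1: r = 342, s = 1 − 1·0 = 1, t = 0 − 1·1 = -1  (check: 708·1 + 366·(-1) = 342)
  q = 1: r = 24, s = 0 − 1·1 = -1, t = 1 − 1·(-1) = 2  (check: 708·(-1) + 366·2 = 24)
  q = 14: r = 6, s = 1 − 14·(-1) = 15, t = -1 − 14·2 = -29  (check: 708·15 + 366·(-29) = 6)
The row with r = 6 (the gcd) gives the Bezout coefficients s = 15, t = -29.
Result: 708 · (15) + 366 · (-29) = 6.

gcd(708, 366) = 6; s = 15, t = -29 (check: 708·15 + 366·(-29) = 6).


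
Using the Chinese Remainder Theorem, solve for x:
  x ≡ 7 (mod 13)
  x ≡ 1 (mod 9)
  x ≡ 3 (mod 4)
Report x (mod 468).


Moduli 13, 9, 4 are pairwise coprime; by CRT there is a unique solution modulo M = 13 · 9 · 4 = 468.
Solve pairwise, accumulating the modulus:
  Start with x ≡ 7 (mod 13).
  Combine with x ≡ 1 (mod 9): since gcd(13, 9) = 1, we get a unique residue mod 117.
    Write x = 7 + 13·t and substitute into x ≡ 1 (mod 9): 13·t ≡ 1 − 7 = -6 (mod 9).
    Reduce coefficients mod 9: 4·t ≡ 3 (mod 9).
    The inverse of 4 mod 9 is 7 (since 4·7 = 28 = 3·9 + 1), so t ≡ 7·3 = 21 ≡ 3 (mod 9).
    Then x = 7 + 13·3 = 46, valid modulo lcm(13, 9) = 117: x ≡ 46 (mod 117).
  Combine with x ≡ 3 (mod 4): since gcd(117, 4) = 1, we get a unique residue mod 468.
    Write x = 46 + 117·t and substitute into x ≡ 3 (mod 4): 117·t ≡ 3 − 46 = -43 (mod 4).
    Reduce coefficients mod 4: 1·t ≡ 1 (mod 4).
    So t ≡ 1 (mod 4).
    Then x = 46 + 117·1 = 163, valid modulo lcm(117, 4) = 468: x ≡ 163 (mod 468).
Verify: 163 mod 13 = 7 ✓, 163 mod 9 = 1 ✓, 163 mod 4 = 3 ✓.

x ≡ 163 (mod 468).


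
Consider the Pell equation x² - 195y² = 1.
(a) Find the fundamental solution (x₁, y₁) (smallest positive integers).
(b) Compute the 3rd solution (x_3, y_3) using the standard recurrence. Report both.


Step 1: Find the fundamental solution (x₁, y₁) of x² - 195y² = 1.
  Expand √195 as a continued fraction. a₀ = ⌊√195⌋ = 13; iterate m_{k+1} = d_k·a_k − m_k, d_{k+1} = (195 − m_{k+1}²)/d_k, a_{k+1} = ⌊(a₀ + m_{k+1})/d_{k+1}⌋ (starting m₀ = 0, d₀ = 1), with convergents p_k = a_k·p_{k-1} + p_{k-2}, q_k = a_k·q_{k-1} + q_{k-2} (p₋₁ = 1, q₋₁ = 0):
  k = 0: a₀ = 13; p₀/q₀ = 13/1; p₀² − 195·q₀² = 169 − 195 = -26.
  k = 1: m = 13, d = 26, a = ⌊(13 + 13)/26⌋ = 1; p/q = (1·13 + 1)/(1·1 + 0) = 14/1; p² − 195·q² = 196 − 195 = 1.
  The first convergent with p² − 195·q² = 1 gives the fundamental solution (x₁, y₁) = (14, 1).
Step 2: Apply the recurrence (x_{n+1}, y_{n+1}) = (x₁x_n + 195y₁y_n, x₁y_n + y₁x_n) repeatedly.
  From (x_1, y_1) = (14, 1): x_2 = 14·14 + 195·1·1 = 391; y_2 = 14·1 + 1·14 = 28.
  From (x_2, y_2) = (391, 28): x_3 = 14·391 + 195·1·28 = 10934; y_3 = 14·28 + 1·391 = 783.
Step 3: Verify x_3² - 195·y_3² = 119552356 - 119552355 = 1 (should be 1). ✓

(x_1, y_1) = (14, 1); (x_3, y_3) = (10934, 783).


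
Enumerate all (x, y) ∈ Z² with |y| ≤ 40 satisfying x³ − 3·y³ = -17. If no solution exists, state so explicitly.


The equation is x³ - 3y³ = -17. For fixed y, x³ = 3·y³ − 17, so a solution requires the RHS to be a perfect cube.
Strategy: iterate y from -40 to 40, compute RHS = 3·y³ − 17, and check whether it is a (positive or negative) perfect cube.
Check small values of y:
  y = 0: RHS = -17 is not a perfect cube.
  y = 1: RHS = -14 is not a perfect cube.
  y = -1: RHS = -20 is not a perfect cube.
  y = 2: RHS = 7 is not a perfect cube.
  y = -2: RHS = -41 is not a perfect cube.
  y = 3: RHS = 64 = (4)³ ⇒ x = 4 works.
  y = -3: RHS = -98 is not a perfect cube.
Continuing the search up to |y| = 40 finds no further solutions beyond those listed.
Collected solutions: (4, 3).

Solutions (with |y| ≤ 40): (4, 3).


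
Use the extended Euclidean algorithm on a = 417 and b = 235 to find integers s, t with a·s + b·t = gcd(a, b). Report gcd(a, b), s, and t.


Euclidean algorithm on (417, 235) — divide until remainder is 0:
  417 = 1 · 235 + 182
  235 = 1 · 182 + 53
  182 = 3 · 53 + 23
  53 = 2 · 23 + 7
  23 = 3 · 7 + 2
  7 = 3 · 2 + 1
  2 = 2 · 1 + 0
gcd(417, 235) = 1.
Track Bezout coefficients alongside the remainders: start with r₀ = 417 = a·1 + b·0 (s = 1, t = 0) and r₁ = 235 = a·0 + b·1 (s = 0, t = 1); each new remainder r_{k+1} = r_{k-1} − q_k·r_k inherits s_{k+1} = s_{k-1} − q_k·s_k, t_{k+1} = t_{k-1} − q_k·t_k, so r_k = a·s_k + b·t_k at every step:
  q = 1: r = 182, s = 1 − 1·0 = 1, t = 0 − 1·1 = -1  (check: 417·1 + 235·(-1) = 182)
  q = 1: r = 53, s = 0 − 1·1 = -1, t = 1 − 1·(-1) = 2  (check: 417·(-1) + 235·2 = 53)
  q = 3: r = 23, s = 1 − 3·(-1) = 4, t = -1 − 3·2 = -7  (check: 417·4 + 235·(-7) = 23)
  q = 2: r = 7, s = -1 − 2·4 = -9, t = 2 − 2·(-7) = 16  (check: 417·(-9) + 235·16 = 7)
  q = 3: r = 2, s = 4 − 3·(-9) = 31, t = -7 − 3·16 = -55  (check: 417·31 + 235·(-55) = 2)
  q = 3: r = 1, s = -9 − 3·31 = -102, t = 16 − 3·(-55) = 181  (check: 417·(-102) + 235·181 = 1)
The row with r = 1 (the gcd) gives the Bezout coefficients s = -102, t = 181.
Result: 417 · (-102) + 235 · (181) = 1.

gcd(417, 235) = 1; s = -102, t = 181 (check: 417·(-102) + 235·181 = 1).


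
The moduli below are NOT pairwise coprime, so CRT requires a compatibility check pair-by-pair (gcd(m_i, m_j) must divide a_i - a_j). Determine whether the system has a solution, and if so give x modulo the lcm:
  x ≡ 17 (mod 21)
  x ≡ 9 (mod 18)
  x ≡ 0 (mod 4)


Moduli 21, 18, 4 are not pairwise coprime, so CRT works modulo lcm(m_i) when all pairwise compatibility conditions hold.
Pairwise compatibility: gcd(m_i, m_j) must divide a_i - a_j for every pair.
Merge one congruence at a time:
  Start: x ≡ 17 (mod 21).
  Combine with x ≡ 9 (mod 18): gcd(21, 18) = 3, and 9 - 17 = -8 is NOT divisible by 3.
    ⇒ system is inconsistent (no integer solution).

No solution (the system is inconsistent).


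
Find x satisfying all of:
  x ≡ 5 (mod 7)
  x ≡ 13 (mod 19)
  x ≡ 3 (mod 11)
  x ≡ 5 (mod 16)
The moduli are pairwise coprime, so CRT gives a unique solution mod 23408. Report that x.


Product of moduli M = 7 · 19 · 11 · 16 = 23408.
Merge one congruence at a time:
  Start: x ≡ 5 (mod 7).
  Combine with x ≡ 13 (mod 19); new modulus lcm = 133.
    Write x = 5 + 7·t and substitute into x ≡ 13 (mod 19): 7·t ≡ 13 − 5 = 8 (mod 19).
    The inverse of 7 mod 19 is 11 (since 7·11 = 77 = 4·19 + 1), so t ≡ 11·8 = 88 ≡ 12 (mod 19).
    Then x = 5 + 7·12 = 89, valid modulo lcm(7, 19) = 133: x ≡ 89 (mod 133).
  Combine with x ≡ 3 (mod 11); new modulus lcm = 1463.
    Write x = 89 + 133·t and substitute into x ≡ 3 (mod 11): 133·t ≡ 3 − 89 = -86 (mod 11).
    Reduce coefficients mod 11: 1·t ≡ 2 (mod 11).
    So t ≡ 2 (mod 11).
    Then x = 89 + 133·2 = 355, valid modulo lcm(133, 11) = 1463: x ≡ 355 (mod 1463).
  Combine with x ≡ 5 (mod 16); new modulus lcm = 23408.
    Write x = 355 + 1463·t and substitute into x ≡ 5 (mod 16): 1463·t ≡ 5 − 355 = -350 (mod 16).
    Reduce coefficients mod 16: 7·t ≡ 2 (mod 16).
    The inverse of 7 mod 16 is 7 (since 7·7 = 49 = 3·16 + 1), so t ≡ 7·2 = 14 ≡ 14 (mod 16).
    Then x = 355 + 1463·14 = 20837, valid modulo lcm(1463, 16) = 23408: x ≡ 20837 (mod 23408).
Verify against each original: 20837 mod 7 = 5, 20837 mod 19 = 13, 20837 mod 11 = 3, 20837 mod 16 = 5.

x ≡ 20837 (mod 23408).


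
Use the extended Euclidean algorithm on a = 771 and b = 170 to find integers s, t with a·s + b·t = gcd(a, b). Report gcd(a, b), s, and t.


Euclidean algorithm on (771, 170) — divide until remainder is 0:
  771 = 4 · 170 + 91
  170 = 1 · 91 + 79
  91 = 1 · 79 + 12
  79 = 6 · 12 + 7
  12 = 1 · 7 + 5
  7 = 1 · 5 + 2
  5 = 2 · 2 + 1
  2 = 2 · 1 + 0
gcd(771, 170) = 1.
Track Bezout coefficients alongside the remainders: start with r₀ = 771 = a·1 + b·0 (s = 1, t = 0) and r₁ = 170 = a·0 + b·1 (s = 0, t = 1); each new remainder r_{k+1} = r_{k-1} − q_k·r_k inherits s_{k+1} = s_{k-1} − q_k·s_k, t_{k+1} = t_{k-1} − q_k·t_k, so r_k = a·s_k + b·t_k at every step:
  q = 4: r = 91, s = 1 − 4·0 = 1, t = 0 − 4·1 = -4  (check: 771·1 + 170·(-4) = 91)
  q = 1: r = 79, s = 0 − 1·1 = -1, t = 1 − 1·(-4) = 5  (check: 771·(-1) + 170·5 = 79)
  q = 1: r = 12, s = 1 − 1·(-1) = 2, t = -4 − 1·5 = -9  (check: 771·2 + 170·(-9) = 12)
  q = 6: r = 7, s = -1 − 6·2 = -13, t = 5 − 6·(-9) = 59  (check: 771·(-13) + 170·59 = 7)
  q = 1: r = 5, s = 2 − 1·(-13) = 15, t = -9 − 1·59 = -68  (check: 771·15 + 170·(-68) = 5)
  q = 1: r = 2, s = -13 − 1·15 = -28, t = 59 − 1·(-68) = 127  (check: 771·(-28) + 170·127 = 2)
  q = 2: r = 1, s = 15 − 2·(-28) = 71, t = -68 − 2·127 = -322  (check: 771·71 + 170·(-322) = 1)
The row with r = 1 (the gcd) gives the Bezout coefficients s = 71, t = -322.
Result: 771 · (71) + 170 · (-322) = 1.

gcd(771, 170) = 1; s = 71, t = -322 (check: 771·71 + 170·(-322) = 1).


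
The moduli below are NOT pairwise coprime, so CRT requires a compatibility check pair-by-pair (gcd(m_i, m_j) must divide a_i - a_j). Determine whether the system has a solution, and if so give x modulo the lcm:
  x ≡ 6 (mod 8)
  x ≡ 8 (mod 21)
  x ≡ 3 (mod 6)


Moduli 8, 21, 6 are not pairwise coprime, so CRT works modulo lcm(m_i) when all pairwise compatibility conditions hold.
Pairwise compatibility: gcd(m_i, m_j) must divide a_i - a_j for every pair.
Merge one congruence at a time:
  Start: x ≡ 6 (mod 8).
  Combine with x ≡ 8 (mod 21): gcd(8, 21) = 1; 8 - 6 = 2, which IS divisible by 1, so compatible.
    Write x = 6 + 8·t and substitute into x ≡ 8 (mod 21): 8·t ≡ 8 − 6 = 2 (mod 21).
    The inverse of 8 mod 21 is 8 (since 8·8 = 64 = 3·21 + 1), so t ≡ 8·2 = 16 ≡ 16 (mod 21).
    Then x = 6 + 8·16 = 134, valid modulo lcm(8, 21) = 168: x ≡ 134 (mod 168).
  Combine with x ≡ 3 (mod 6): gcd(168, 6) = 6, and 3 - 134 = -131 is NOT divisible by 6.
    ⇒ system is inconsistent (no integer solution).

No solution (the system is inconsistent).


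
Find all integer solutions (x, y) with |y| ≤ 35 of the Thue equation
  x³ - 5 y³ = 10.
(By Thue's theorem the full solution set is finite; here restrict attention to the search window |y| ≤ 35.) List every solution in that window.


The equation is x³ - 5y³ = 10. For fixed y, x³ = 5·y³ + 10, so a solution requires the RHS to be a perfect cube.
Strategy: iterate y from -35 to 35, compute RHS = 5·y³ + 10, and check whether it is a (positive or negative) perfect cube.
Check small values of y:
  y = 0: RHS = 10 is not a perfect cube.
  y = 1: RHS = 15 is not a perfect cube.
  y = -1: RHS = 5 is not a perfect cube.
  y = 2: RHS = 50 is not a perfect cube.
  y = -2: RHS = -30 is not a perfect cube.
  y = 3: RHS = 145 is not a perfect cube.
  y = -3: RHS = -125 = (-5)³ ⇒ x = -5 works.
Continuing the search up to |y| = 35 finds no further solutions beyond those listed.
Collected solutions: (-5, -3).

Solutions (with |y| ≤ 35): (-5, -3).


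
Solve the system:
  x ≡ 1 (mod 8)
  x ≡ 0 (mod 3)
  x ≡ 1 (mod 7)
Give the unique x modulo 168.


Moduli 8, 3, 7 are pairwise coprime; by CRT there is a unique solution modulo M = 8 · 3 · 7 = 168.
Solve pairwise, accumulating the modulus:
  Start with x ≡ 1 (mod 8).
  Combine with x ≡ 0 (mod 3): since gcd(8, 3) = 1, we get a unique residue mod 24.
    Write x = 1 + 8·t and substitute into x ≡ 0 (mod 3): 8·t ≡ 0 − 1 = -1 (mod 3).
    Reduce coefficients mod 3: 2·t ≡ 2 (mod 3).
    The inverse of 2 mod 3 is 2 (since 2·2 = 4 = 1·3 + 1), so t ≡ 2·2 = 4 ≡ 1 (mod 3).
    Then x = 1 + 8·1 = 9, valid modulo lcm(8, 3) = 24: x ≡ 9 (mod 24).
  Combine with x ≡ 1 (mod 7): since gcd(24, 7) = 1, we get a unique residue mod 168.
    Write x = 9 + 24·t and substitute into x ≡ 1 (mod 7): 24·t ≡ 1 − 9 = -8 (mod 7).
    Reduce coefficients mod 7: 3·t ≡ 6 (mod 7).
    The inverse of 3 mod 7 is 5 (since 3·5 = 15 = 2·7 + 1), so t ≡ 5·6 = 30 ≡ 2 (mod 7).
    Then x = 9 + 24·2 = 57, valid modulo lcm(24, 7) = 168: x ≡ 57 (mod 168).
Verify: 57 mod 8 = 1 ✓, 57 mod 3 = 0 ✓, 57 mod 7 = 1 ✓.

x ≡ 57 (mod 168).


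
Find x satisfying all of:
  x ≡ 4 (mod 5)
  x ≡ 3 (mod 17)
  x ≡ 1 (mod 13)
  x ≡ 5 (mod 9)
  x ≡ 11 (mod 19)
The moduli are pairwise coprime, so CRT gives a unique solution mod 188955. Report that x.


Product of moduli M = 5 · 17 · 13 · 9 · 19 = 188955.
Merge one congruence at a time:
  Start: x ≡ 4 (mod 5).
  Combine with x ≡ 3 (mod 17); new modulus lcm = 85.
    Write x = 4 + 5·t and substitute into x ≡ 3 (mod 17): 5·t ≡ 3 − 4 = -1 (mod 17).
    Reduce coefficients mod 17: 5·t ≡ 16 (mod 17).
    The inverse of 5 mod 17 is 7 (since 5·7 = 35 = 2·17 + 1), so t ≡ 7·16 = 112 ≡ 10 (mod 17).
    Then x = 4 + 5·10 = 54, valid modulo lcm(5, 17) = 85: x ≡ 54 (mod 85).
  Combine with x ≡ 1 (mod 13); new modulus lcm = 1105.
    Write x = 54 + 85·t and substitute into x ≡ 1 (mod 13): 85·t ≡ 1 − 54 = -53 (mod 13).
    Reduce coefficients mod 13: 7·t ≡ 12 (mod 13).
    The inverse of 7 mod 13 is 2 (since 7·2 = 14 = 1·13 + 1), so t ≡ 2·12 = 24 ≡ 11 (mod 13).
    Then x = 54 + 85·11 = 989, valid modulo lcm(85, 13) = 1105: x ≡ 989 (mod 1105).
  Combine with x ≡ 5 (mod 9); new modulus lcm = 9945.
    Write x = 989 + 1105·t and substitute into x ≡ 5 (mod 9): 1105·t ≡ 5 − 989 = -984 (mod 9).
    Reduce coefficients mod 9: 7·t ≡ 6 (mod 9).
    The inverse of 7 mod 9 is 4 (since 7·4 = 28 = 3·9 + 1), so t ≡ 4·6 = 24 ≡ 6 (mod 9).
    Then x = 989 + 1105·6 = 7619, valid modulo lcm(1105, 9) = 9945: x ≡ 7619 (mod 9945).
  Combine with x ≡ 11 (mod 19); new modulus lcm = 188955.
    Write x = 7619 + 9945·t and substitute into x ≡ 11 (mod 19): 9945·t ≡ 11 − 7619 = -7608 (mod 19).
    Reduce coefficients mod 19: 8·t ≡ 11 (mod 19).
    The inverse of 8 mod 19 is 12 (since 8·12 = 96 = 5·19 + 1), so t ≡ 12·11 = 132 ≡ 18 (mod 19).
    Then x = 7619 + 9945·18 = 186629, valid modulo lcm(9945, 19) = 188955: x ≡ 186629 (mod 188955).
Verify against each original: 186629 mod 5 = 4, 186629 mod 17 = 3, 186629 mod 13 = 1, 186629 mod 9 = 5, 186629 mod 19 = 11.

x ≡ 186629 (mod 188955).
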